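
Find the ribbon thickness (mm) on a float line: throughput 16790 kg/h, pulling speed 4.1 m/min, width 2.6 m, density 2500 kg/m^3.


Ribbon cross-section from mass balance:
  Volume rate = throughput / density = 16790 / 2500 = 6.716 m^3/h
  thickness = volume rate / (speed * 60 * width), i.e.
  thickness = throughput / (60 * speed * width * density) * 1000
  thickness = 16790 / (60 * 4.1 * 2.6 * 2500) * 1000 = 10.5 mm

10.5 mm


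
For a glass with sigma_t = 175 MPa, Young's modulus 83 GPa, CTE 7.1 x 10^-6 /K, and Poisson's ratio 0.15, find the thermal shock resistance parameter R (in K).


Thermal shock resistance: R = sigma * (1 - nu) / (E * alpha)
  Numerator = 175 * (1 - 0.15) = 148.75
  Denominator = 83 * 1000 * (7.1 x 10^-6) = 0.5893
  R = 148.75 / 0.5893 = 252.4 K

252.4 K


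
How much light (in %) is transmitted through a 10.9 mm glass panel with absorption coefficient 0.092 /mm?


Beer-Lambert law: T = exp(-alpha * thickness)
  exponent = -0.092 * 10.9 = -1.0028
  T = exp(-1.0028) = 0.3669
  Percentage = 0.3669 * 100 = 36.69%

36.69%


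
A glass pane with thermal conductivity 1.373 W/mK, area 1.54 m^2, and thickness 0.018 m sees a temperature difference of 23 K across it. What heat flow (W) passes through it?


Fourier's law: Q = k * A * dT / t
  Q = 1.373 * 1.54 * 23 / 0.018
  Q = 48.63166 / 0.018 = 2701.8 W

2701.8 W


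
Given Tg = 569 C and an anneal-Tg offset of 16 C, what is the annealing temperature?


The annealing temperature is Tg plus the offset:
  T_anneal = 569 + 16 = 585 C

585 C


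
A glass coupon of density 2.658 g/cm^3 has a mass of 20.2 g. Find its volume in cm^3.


Rearrange rho = m / V:
  V = m / rho
  V = 20.2 / 2.658 = 7.6 cm^3

7.6 cm^3


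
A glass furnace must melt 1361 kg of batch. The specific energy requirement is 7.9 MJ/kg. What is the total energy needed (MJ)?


Total energy = mass * specific energy
  E = 1361 * 7.9 = 10751.9 MJ

10751.9 MJ


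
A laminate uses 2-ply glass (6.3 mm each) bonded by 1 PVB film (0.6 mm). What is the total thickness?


Total thickness = glass contribution + PVB contribution
  Glass: 2 * 6.3 = 12.6 mm
  PVB: 1 * 0.6 = 0.6 mm
  Total = 12.6 + 0.6 = 13.2 mm

13.2 mm


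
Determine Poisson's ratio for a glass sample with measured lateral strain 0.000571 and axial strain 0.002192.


Poisson's ratio: nu = lateral strain / axial strain
  nu = 0.000571 / 0.002192 = 0.2605

0.2605


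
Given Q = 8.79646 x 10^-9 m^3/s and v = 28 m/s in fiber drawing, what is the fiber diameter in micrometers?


Cross-sectional area from continuity:
  A = Q / v = 8.79646 x 10^-9 / 28 = 3.141593 x 10^-10 m^2
Diameter from circular cross-section:
  d = sqrt(4A / pi) * 10^6 (m -> um)
  d = sqrt(4 * 3.141593 x 10^-10 / pi) * 10^6 = 20.0 um

20.0 um


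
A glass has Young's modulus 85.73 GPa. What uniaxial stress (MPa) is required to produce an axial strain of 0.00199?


Rearrange E = sigma / epsilon:
  sigma = E * epsilon
  E (MPa) = 85.73 * 1000 = 85730
  sigma = 85730 * 0.00199 = 170.6 MPa

170.6 MPa


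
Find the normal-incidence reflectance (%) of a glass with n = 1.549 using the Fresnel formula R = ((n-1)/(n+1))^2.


Fresnel reflectance at normal incidence:
  R = ((n - 1)/(n + 1))^2
  (n - 1)/(n + 1) = (1.549 - 1)/(1.549 + 1) = 0.215379
  R = 0.215379^2 = 0.0463881
  R(%) = 0.0463881 * 100 = 4.639%

4.639%


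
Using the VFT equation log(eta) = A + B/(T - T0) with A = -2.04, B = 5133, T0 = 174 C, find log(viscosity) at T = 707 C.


VFT equation: log(eta) = A + B / (T - T0)
  T - T0 = 707 - 174 = 533
  B / (T - T0) = 5133 / 533 = 9.63
  log(eta) = -2.04 + 9.63 = 7.59

7.59


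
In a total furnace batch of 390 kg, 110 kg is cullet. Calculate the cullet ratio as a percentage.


Cullet ratio = (cullet mass / total batch mass) * 100
  Ratio = 110 / 390 * 100 = 28.21%

28.21%


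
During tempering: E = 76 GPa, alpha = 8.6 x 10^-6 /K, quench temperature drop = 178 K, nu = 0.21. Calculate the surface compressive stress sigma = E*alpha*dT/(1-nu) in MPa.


Tempering stress: sigma = E * alpha * dT / (1 - nu)
  E (MPa) = 76 * 1000 = 76000
  Numerator = 76000 * (8.6 x 10^-6) * 178 = 116.3408
  Denominator = 1 - 0.21 = 0.79
  sigma = 116.3408 / 0.79 = 147.3 MPa

147.3 MPa


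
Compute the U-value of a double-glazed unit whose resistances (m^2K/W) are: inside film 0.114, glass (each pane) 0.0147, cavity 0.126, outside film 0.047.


Total thermal resistance (series):
  R_total = R_in + R_glass + R_air + R_glass + R_out
  R_total = 0.114 + 0.0147 + 0.126 + 0.0147 + 0.047 = 0.3164 m^2K/W
U-value = 1 / R_total = 1 / 0.3164 = 3.161 W/m^2K

3.161 W/m^2K


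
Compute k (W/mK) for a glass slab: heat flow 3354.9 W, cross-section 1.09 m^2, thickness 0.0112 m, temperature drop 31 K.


Fourier's law rearranged: k = Q * t / (A * dT)
  Numerator = 3354.9 * 0.0112 = 37.57488
  Denominator = 1.09 * 31 = 33.79
  k = 37.57488 / 33.79 = 1.112 W/mK

1.112 W/mK


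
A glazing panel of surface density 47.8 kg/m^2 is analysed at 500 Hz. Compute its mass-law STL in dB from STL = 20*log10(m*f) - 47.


Mass law: STL = 20 * log10(m * f) - 47
  m * f = 47.8 * 500 = 23900
  log10(23900) = 4.3784
  STL = 20 * 4.3784 - 47 = 87.568 - 47 = 40.6 dB

40.6 dB


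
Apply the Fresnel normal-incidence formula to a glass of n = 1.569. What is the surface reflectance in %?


Fresnel reflectance at normal incidence:
  R = ((n - 1)/(n + 1))^2
  (n - 1)/(n + 1) = (1.569 - 1)/(1.569 + 1) = 0.221487
  R = 0.221487^2 = 0.0490565
  R(%) = 0.0490565 * 100 = 4.906%

4.906%


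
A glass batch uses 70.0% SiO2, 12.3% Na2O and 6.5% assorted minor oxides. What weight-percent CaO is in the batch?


Pieces sum to 100%:
  CaO = 100 - (SiO2 + Na2O + others)
  CaO = 100 - (70.0 + 12.3 + 6.5) = 11.2%

11.2%


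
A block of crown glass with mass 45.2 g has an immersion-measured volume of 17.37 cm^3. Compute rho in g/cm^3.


Use the definition of density:
  rho = mass / volume
  rho = 45.2 / 17.37 = 2.602 g/cm^3

2.602 g/cm^3


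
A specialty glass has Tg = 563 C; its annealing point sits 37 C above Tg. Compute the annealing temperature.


The annealing temperature is Tg plus the offset:
  T_anneal = 563 + 37 = 600 C

600 C


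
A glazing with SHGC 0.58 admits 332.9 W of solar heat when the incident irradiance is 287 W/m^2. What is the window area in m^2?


Rearrange Q = Area * SHGC * Irradiance:
  Area = Q / (SHGC * Irradiance)
  Area = 332.9 / (0.58 * 287) = 2.0 m^2

2.0 m^2


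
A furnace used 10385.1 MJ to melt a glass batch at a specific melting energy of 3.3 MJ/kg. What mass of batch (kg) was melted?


Rearrange E = m * s for m:
  m = E / s
  m = 10385.1 / 3.3 = 3147.0 kg

3147.0 kg


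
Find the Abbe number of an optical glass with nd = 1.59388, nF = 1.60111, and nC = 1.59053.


Abbe number formula: Vd = (nd - 1) / (nF - nC)
  nd - 1 = 1.59388 - 1 = 0.59388
  nF - nC = 1.60111 - 1.59053 = 0.01058
  Vd = 0.59388 / 0.01058 = 56.13

56.13


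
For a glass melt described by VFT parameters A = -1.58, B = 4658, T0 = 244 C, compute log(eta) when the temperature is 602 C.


VFT equation: log(eta) = A + B / (T - T0)
  T - T0 = 602 - 244 = 358
  B / (T - T0) = 4658 / 358 = 13.011
  log(eta) = -1.58 + 13.011 = 11.431

11.431


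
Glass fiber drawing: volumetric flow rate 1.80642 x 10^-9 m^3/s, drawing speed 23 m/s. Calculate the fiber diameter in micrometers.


Cross-sectional area from continuity:
  A = Q / v = 1.80642 x 10^-9 / 23 = 7.854 x 10^-11 m^2
Diameter from circular cross-section:
  d = sqrt(4A / pi) * 10^6 (m -> um)
  d = sqrt(4 * 7.854 x 10^-11 / pi) * 10^6 = 10.0 um

10.0 um


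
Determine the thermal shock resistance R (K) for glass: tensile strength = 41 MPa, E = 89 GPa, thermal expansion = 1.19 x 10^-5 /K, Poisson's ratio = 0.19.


Thermal shock resistance: R = sigma * (1 - nu) / (E * alpha)
  Numerator = 41 * (1 - 0.19) = 33.21
  Denominator = 89 * 1000 * (1.19 x 10^-5) = 1.0591
  R = 33.21 / 1.0591 = 31.4 K

31.4 K


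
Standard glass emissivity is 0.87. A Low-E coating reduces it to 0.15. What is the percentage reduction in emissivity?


Percentage reduction = (1 - coated/uncoated) * 100
  Ratio = 0.15 / 0.87 = 0.1724
  Reduction = (1 - 0.1724) * 100 = 82.8%

82.8%


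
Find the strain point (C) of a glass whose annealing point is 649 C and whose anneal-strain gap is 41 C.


Strain point = annealing point - difference:
  T_strain = 649 - 41 = 608 C

608 C


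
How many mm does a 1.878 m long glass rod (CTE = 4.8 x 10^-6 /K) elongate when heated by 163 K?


Thermal expansion formula: dL = alpha * L0 * dT
  dL = (4.8 x 10^-6) * 1.878 * 163 = 0.00146935 m
Convert to mm: 0.00146935 * 1000 = 1.4693 mm

1.4693 mm


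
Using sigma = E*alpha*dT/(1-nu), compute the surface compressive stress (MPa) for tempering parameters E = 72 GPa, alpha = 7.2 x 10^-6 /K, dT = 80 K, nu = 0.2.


Tempering stress: sigma = E * alpha * dT / (1 - nu)
  E (MPa) = 72 * 1000 = 72000
  Numerator = 72000 * (7.2 x 10^-6) * 80 = 41.472
  Denominator = 1 - 0.2 = 0.8
  sigma = 41.472 / 0.8 = 51.8 MPa

51.8 MPa


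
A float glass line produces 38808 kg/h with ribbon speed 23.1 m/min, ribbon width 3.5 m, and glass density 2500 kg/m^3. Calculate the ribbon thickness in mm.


Ribbon cross-section from mass balance:
  Volume rate = throughput / density = 38808 / 2500 = 15.5232 m^3/h
  thickness = volume rate / (speed * 60 * width), i.e.
  thickness = throughput / (60 * speed * width * density) * 1000
  thickness = 38808 / (60 * 23.1 * 3.5 * 2500) * 1000 = 3.2 mm

3.2 mm


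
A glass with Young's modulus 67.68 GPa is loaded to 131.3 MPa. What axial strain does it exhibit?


Rearrange E = sigma / epsilon:
  epsilon = sigma / E
  E (MPa) = 67.68 * 1000 = 67680
  epsilon = 131.3 / 67680 = 0.00194

0.00194


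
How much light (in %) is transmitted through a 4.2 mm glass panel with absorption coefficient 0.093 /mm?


Beer-Lambert law: T = exp(-alpha * thickness)
  exponent = -0.093 * 4.2 = -0.3906
  T = exp(-0.3906) = 0.6767
  Percentage = 0.6767 * 100 = 67.67%

67.67%


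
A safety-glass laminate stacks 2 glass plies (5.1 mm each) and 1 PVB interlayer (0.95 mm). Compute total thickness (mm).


Total thickness = glass contribution + PVB contribution
  Glass: 2 * 5.1 = 10.2 mm
  PVB: 1 * 0.95 = 0.95 mm
  Total = 10.2 + 0.95 = 11.15 mm

11.15 mm


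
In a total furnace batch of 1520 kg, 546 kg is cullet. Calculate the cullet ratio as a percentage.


Cullet ratio = (cullet mass / total batch mass) * 100
  Ratio = 546 / 1520 * 100 = 35.92%

35.92%


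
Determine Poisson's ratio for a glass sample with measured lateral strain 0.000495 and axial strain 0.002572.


Poisson's ratio: nu = lateral strain / axial strain
  nu = 0.000495 / 0.002572 = 0.1925

0.1925


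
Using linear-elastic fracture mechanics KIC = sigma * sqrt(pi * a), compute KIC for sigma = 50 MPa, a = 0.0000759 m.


Fracture toughness: KIC = sigma * sqrt(pi * a)
  pi * a = pi * 0.0000759 = 0.000238447
  sqrt(pi * a) = 0.015442
  KIC = 50 * 0.015442 = 0.772 MPa*sqrt(m)

0.772 MPa*sqrt(m)


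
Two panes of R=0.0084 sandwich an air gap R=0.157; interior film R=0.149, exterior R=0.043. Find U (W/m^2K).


Total thermal resistance (series):
  R_total = R_in + R_glass + R_air + R_glass + R_out
  R_total = 0.149 + 0.0084 + 0.157 + 0.0084 + 0.043 = 0.3658 m^2K/W
U-value = 1 / R_total = 1 / 0.3658 = 2.734 W/m^2K

2.734 W/m^2K


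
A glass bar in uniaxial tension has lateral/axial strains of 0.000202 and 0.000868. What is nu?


Poisson's ratio: nu = lateral strain / axial strain
  nu = 0.000202 / 0.000868 = 0.2327

0.2327


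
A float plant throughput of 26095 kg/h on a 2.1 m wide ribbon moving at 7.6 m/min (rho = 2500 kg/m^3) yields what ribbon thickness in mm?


Ribbon cross-section from mass balance:
  Volume rate = throughput / density = 26095 / 2500 = 10.438 m^3/h
  thickness = volume rate / (speed * 60 * width), i.e.
  thickness = throughput / (60 * speed * width * density) * 1000
  thickness = 26095 / (60 * 7.6 * 2.1 * 2500) * 1000 = 10.9 mm

10.9 mm


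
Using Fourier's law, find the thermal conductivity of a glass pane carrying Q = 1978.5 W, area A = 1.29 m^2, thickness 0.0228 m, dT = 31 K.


Fourier's law rearranged: k = Q * t / (A * dT)
  Numerator = 1978.5 * 0.0228 = 45.1098
  Denominator = 1.29 * 31 = 39.99
  k = 45.1098 / 39.99 = 1.128 W/mK

1.128 W/mK


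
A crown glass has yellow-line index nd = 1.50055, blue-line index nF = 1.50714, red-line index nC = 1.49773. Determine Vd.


Abbe number formula: Vd = (nd - 1) / (nF - nC)
  nd - 1 = 1.50055 - 1 = 0.50055
  nF - nC = 1.50714 - 1.49773 = 0.00941
  Vd = 0.50055 / 0.00941 = 53.19

53.19


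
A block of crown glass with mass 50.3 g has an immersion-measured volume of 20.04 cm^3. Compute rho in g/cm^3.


Use the definition of density:
  rho = mass / volume
  rho = 50.3 / 20.04 = 2.51 g/cm^3

2.51 g/cm^3


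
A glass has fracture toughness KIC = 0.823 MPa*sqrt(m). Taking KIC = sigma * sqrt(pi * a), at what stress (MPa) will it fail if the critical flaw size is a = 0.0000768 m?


Rearrange KIC = sigma * sqrt(pi * a):
  sigma = KIC / sqrt(pi * a)
  sqrt(pi * 0.0000768) = 0.015533
  sigma = 0.823 / 0.015533 = 52.98 MPa

52.98 MPa


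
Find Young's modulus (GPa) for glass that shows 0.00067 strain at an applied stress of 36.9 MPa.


Young's modulus: E = stress / strain
  E = 36.9 MPa / 0.00067 = 55074.63 MPa
Convert to GPa: 55074.63 / 1000 = 55.07 GPa

55.07 GPa


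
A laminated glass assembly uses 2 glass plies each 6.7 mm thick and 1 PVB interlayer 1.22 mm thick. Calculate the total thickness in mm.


Total thickness = glass contribution + PVB contribution
  Glass: 2 * 6.7 = 13.4 mm
  PVB: 1 * 1.22 = 1.22 mm
  Total = 13.4 + 1.22 = 14.62 mm

14.62 mm


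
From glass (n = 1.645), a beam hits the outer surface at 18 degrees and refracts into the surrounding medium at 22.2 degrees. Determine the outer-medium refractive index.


Apply Snell's law: n1 * sin(theta1) = n2 * sin(theta2)
  n2 = n1 * sin(theta1) / sin(theta2)
  sin(18) = 0.309017
  sin(22.2) = 0.377841
  n2 = 1.645 * 0.309017 / 0.377841 = 1.3454

1.3454


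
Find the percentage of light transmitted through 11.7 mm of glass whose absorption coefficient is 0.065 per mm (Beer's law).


Beer-Lambert law: T = exp(-alpha * thickness)
  exponent = -0.065 * 11.7 = -0.7605
  T = exp(-0.7605) = 0.4674
  Percentage = 0.4674 * 100 = 46.74%

46.74%


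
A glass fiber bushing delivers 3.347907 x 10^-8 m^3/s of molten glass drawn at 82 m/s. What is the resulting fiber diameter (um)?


Cross-sectional area from continuity:
  A = Q / v = 3.347907 x 10^-8 / 82 = 4.082813 x 10^-10 m^2
Diameter from circular cross-section:
  d = sqrt(4A / pi) * 10^6 (m -> um)
  d = sqrt(4 * 4.082813 x 10^-10 / pi) * 10^6 = 22.8 um

22.8 um


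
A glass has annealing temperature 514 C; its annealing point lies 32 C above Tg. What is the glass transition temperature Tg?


Rearrange T_anneal = Tg + offset for Tg:
  Tg = T_anneal - offset = 514 - 32 = 482 C

482 C


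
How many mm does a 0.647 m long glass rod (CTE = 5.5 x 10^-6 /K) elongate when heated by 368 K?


Thermal expansion formula: dL = alpha * L0 * dT
  dL = (5.5 x 10^-6) * 0.647 * 368 = 0.00130953 m
Convert to mm: 0.00130953 * 1000 = 1.3095 mm

1.3095 mm


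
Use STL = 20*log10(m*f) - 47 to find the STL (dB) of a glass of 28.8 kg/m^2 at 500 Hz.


Mass law: STL = 20 * log10(m * f) - 47
  m * f = 28.8 * 500 = 14400
  log10(14400) = 4.15836
  STL = 20 * 4.15836 - 47 = 83.1672 - 47 = 36.2 dB

36.2 dB


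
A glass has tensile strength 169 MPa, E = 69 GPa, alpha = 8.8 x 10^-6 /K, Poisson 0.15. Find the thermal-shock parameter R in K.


Thermal shock resistance: R = sigma * (1 - nu) / (E * alpha)
  Numerator = 169 * (1 - 0.15) = 143.65
  Denominator = 69 * 1000 * (8.8 x 10^-6) = 0.6072
  R = 143.65 / 0.6072 = 236.6 K

236.6 K


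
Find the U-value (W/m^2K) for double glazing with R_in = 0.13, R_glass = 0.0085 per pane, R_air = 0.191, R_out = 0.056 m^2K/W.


Total thermal resistance (series):
  R_total = R_in + R_glass + R_air + R_glass + R_out
  R_total = 0.13 + 0.0085 + 0.191 + 0.0085 + 0.056 = 0.394 m^2K/W
U-value = 1 / R_total = 1 / 0.394 = 2.538 W/m^2K

2.538 W/m^2K


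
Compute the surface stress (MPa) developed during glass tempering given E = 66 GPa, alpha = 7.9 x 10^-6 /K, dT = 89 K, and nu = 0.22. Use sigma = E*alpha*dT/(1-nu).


Tempering stress: sigma = E * alpha * dT / (1 - nu)
  E (MPa) = 66 * 1000 = 66000
  Numerator = 66000 * (7.9 x 10^-6) * 89 = 46.4046
  Denominator = 1 - 0.22 = 0.78
  sigma = 46.4046 / 0.78 = 59.5 MPa

59.5 MPa


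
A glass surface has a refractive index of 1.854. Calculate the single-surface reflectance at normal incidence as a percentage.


Fresnel reflectance at normal incidence:
  R = ((n - 1)/(n + 1))^2
  (n - 1)/(n + 1) = (1.854 - 1)/(1.854 + 1) = 0.299229
  R = 0.299229^2 = 0.089538
  R(%) = 0.089538 * 100 = 8.954%

8.954%


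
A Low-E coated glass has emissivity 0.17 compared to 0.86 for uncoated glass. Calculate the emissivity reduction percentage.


Percentage reduction = (1 - coated/uncoated) * 100
  Ratio = 0.17 / 0.86 = 0.1977
  Reduction = (1 - 0.1977) * 100 = 80.2%

80.2%


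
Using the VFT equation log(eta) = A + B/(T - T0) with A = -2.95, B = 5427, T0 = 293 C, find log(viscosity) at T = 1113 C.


VFT equation: log(eta) = A + B / (T - T0)
  T - T0 = 1113 - 293 = 820
  B / (T - T0) = 5427 / 820 = 6.618
  log(eta) = -2.95 + 6.618 = 3.668

3.668


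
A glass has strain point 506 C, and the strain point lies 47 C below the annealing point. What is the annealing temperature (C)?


T_anneal = T_strain + gap:
  T_anneal = 506 + 47 = 553 C

553 C


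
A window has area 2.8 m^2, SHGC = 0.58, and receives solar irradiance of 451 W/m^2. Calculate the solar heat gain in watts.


Solar heat gain: Q = Area * SHGC * Irradiance
  Q = 2.8 * 0.58 * 451 = 732.4 W

732.4 W


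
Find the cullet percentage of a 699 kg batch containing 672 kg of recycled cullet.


Cullet ratio = (cullet mass / total batch mass) * 100
  Ratio = 672 / 699 * 100 = 96.14%

96.14%


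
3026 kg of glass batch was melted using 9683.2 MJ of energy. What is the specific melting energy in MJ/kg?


Rearrange E = m * s for s:
  s = E / m
  s = 9683.2 / 3026 = 3.2 MJ/kg

3.2 MJ/kg


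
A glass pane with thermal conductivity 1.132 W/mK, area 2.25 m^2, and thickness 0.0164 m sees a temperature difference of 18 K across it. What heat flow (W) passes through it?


Fourier's law: Q = k * A * dT / t
  Q = 1.132 * 2.25 * 18 / 0.0164
  Q = 45.846 / 0.0164 = 2795.5 W

2795.5 W


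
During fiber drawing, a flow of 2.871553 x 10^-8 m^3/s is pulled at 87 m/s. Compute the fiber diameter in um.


Cross-sectional area from continuity:
  A = Q / v = 2.871553 x 10^-8 / 87 = 3.300636 x 10^-10 m^2
Diameter from circular cross-section:
  d = sqrt(4A / pi) * 10^6 (m -> um)
  d = sqrt(4 * 3.300636 x 10^-10 / pi) * 10^6 = 20.5 um

20.5 um


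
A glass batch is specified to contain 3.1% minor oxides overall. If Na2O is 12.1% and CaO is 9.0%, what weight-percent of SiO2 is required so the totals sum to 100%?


Known pieces sum to 100%:
  SiO2 = 100 - (others + Na2O + CaO)
  SiO2 = 100 - (3.1 + 12.1 + 9.0) = 75.8%

75.8%


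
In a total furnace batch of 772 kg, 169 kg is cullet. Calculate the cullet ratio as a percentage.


Cullet ratio = (cullet mass / total batch mass) * 100
  Ratio = 169 / 772 * 100 = 21.89%

21.89%


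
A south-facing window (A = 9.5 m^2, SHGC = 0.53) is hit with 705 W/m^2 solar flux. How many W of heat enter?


Solar heat gain: Q = Area * SHGC * Irradiance
  Q = 9.5 * 0.53 * 705 = 3549.7 W

3549.7 W


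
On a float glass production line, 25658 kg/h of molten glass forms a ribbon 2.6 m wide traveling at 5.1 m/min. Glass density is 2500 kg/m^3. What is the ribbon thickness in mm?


Ribbon cross-section from mass balance:
  Volume rate = throughput / density = 25658 / 2500 = 10.2632 m^3/h
  thickness = volume rate / (speed * 60 * width), i.e.
  thickness = throughput / (60 * speed * width * density) * 1000
  thickness = 25658 / (60 * 5.1 * 2.6 * 2500) * 1000 = 12.9 mm

12.9 mm


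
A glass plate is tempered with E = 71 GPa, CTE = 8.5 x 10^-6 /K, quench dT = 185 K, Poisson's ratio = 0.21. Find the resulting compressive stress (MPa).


Tempering stress: sigma = E * alpha * dT / (1 - nu)
  E (MPa) = 71 * 1000 = 71000
  Numerator = 71000 * (8.5 x 10^-6) * 185 = 111.6475
  Denominator = 1 - 0.21 = 0.79
  sigma = 111.6475 / 0.79 = 141.3 MPa

141.3 MPa


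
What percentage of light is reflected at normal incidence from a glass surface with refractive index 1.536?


Fresnel reflectance at normal incidence:
  R = ((n - 1)/(n + 1))^2
  (n - 1)/(n + 1) = (1.536 - 1)/(1.536 + 1) = 0.211356
  R = 0.211356^2 = 0.0446714
  R(%) = 0.0446714 * 100 = 4.467%

4.467%


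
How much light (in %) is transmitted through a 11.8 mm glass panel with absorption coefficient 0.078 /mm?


Beer-Lambert law: T = exp(-alpha * thickness)
  exponent = -0.078 * 11.8 = -0.9204
  T = exp(-0.9204) = 0.3984
  Percentage = 0.3984 * 100 = 39.84%

39.84%


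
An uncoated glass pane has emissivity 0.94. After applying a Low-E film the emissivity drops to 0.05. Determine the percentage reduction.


Percentage reduction = (1 - coated/uncoated) * 100
  Ratio = 0.05 / 0.94 = 0.0532
  Reduction = (1 - 0.0532) * 100 = 94.7%

94.7%


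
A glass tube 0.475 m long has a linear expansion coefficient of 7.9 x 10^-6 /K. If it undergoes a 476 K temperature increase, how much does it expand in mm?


Thermal expansion formula: dL = alpha * L0 * dT
  dL = (7.9 x 10^-6) * 0.475 * 476 = 0.00178619 m
Convert to mm: 0.00178619 * 1000 = 1.7862 mm

1.7862 mm


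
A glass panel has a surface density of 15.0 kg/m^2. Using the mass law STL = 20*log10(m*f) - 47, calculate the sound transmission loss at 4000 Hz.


Mass law: STL = 20 * log10(m * f) - 47
  m * f = 15.0 * 4000 = 60000
  log10(60000) = 4.77815
  STL = 20 * 4.77815 - 47 = 95.563 - 47 = 48.6 dB

48.6 dB


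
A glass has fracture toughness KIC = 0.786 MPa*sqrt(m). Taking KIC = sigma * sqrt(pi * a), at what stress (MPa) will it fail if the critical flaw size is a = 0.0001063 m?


Rearrange KIC = sigma * sqrt(pi * a):
  sigma = KIC / sqrt(pi * a)
  sqrt(pi * 0.0001063) = 0.018274
  sigma = 0.786 / 0.018274 = 43.01 MPa

43.01 MPa


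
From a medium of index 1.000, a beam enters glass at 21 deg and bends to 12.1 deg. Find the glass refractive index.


Apply Snell's law: n1 * sin(theta1) = n2 * sin(theta2)
  n2 = n1 * sin(theta1) / sin(theta2)
  sin(21) = 0.358368
  sin(12.1) = 0.209619
  n2 = 1.000 * 0.358368 / 0.209619 = 1.7096

1.7096


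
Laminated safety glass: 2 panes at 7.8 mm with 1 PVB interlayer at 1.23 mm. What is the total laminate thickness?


Total thickness = glass contribution + PVB contribution
  Glass: 2 * 7.8 = 15.6 mm
  PVB: 1 * 1.23 = 1.23 mm
  Total = 15.6 + 1.23 = 16.83 mm

16.83 mm


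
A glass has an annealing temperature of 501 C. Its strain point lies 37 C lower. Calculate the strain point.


Strain point = annealing point - difference:
  T_strain = 501 - 37 = 464 C

464 C


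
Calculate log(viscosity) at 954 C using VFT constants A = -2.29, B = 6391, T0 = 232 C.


VFT equation: log(eta) = A + B / (T - T0)
  T - T0 = 954 - 232 = 722
  B / (T - T0) = 6391 / 722 = 8.852
  log(eta) = -2.29 + 8.852 = 6.562

6.562


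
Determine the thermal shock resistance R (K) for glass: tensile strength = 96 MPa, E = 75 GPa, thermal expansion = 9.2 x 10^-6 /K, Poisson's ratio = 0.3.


Thermal shock resistance: R = sigma * (1 - nu) / (E * alpha)
  Numerator = 96 * (1 - 0.3) = 67.2
  Denominator = 75 * 1000 * (9.2 x 10^-6) = 0.69
  R = 67.2 / 0.69 = 97.4 K

97.4 K


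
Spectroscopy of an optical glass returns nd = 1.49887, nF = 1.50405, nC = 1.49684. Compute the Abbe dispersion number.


Abbe number formula: Vd = (nd - 1) / (nF - nC)
  nd - 1 = 1.49887 - 1 = 0.49887
  nF - nC = 1.50405 - 1.49684 = 0.00721
  Vd = 0.49887 / 0.00721 = 69.19

69.19


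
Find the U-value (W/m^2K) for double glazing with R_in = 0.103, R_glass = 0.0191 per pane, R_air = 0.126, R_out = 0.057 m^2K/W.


Total thermal resistance (series):
  R_total = R_in + R_glass + R_air + R_glass + R_out
  R_total = 0.103 + 0.0191 + 0.126 + 0.0191 + 0.057 = 0.3242 m^2K/W
U-value = 1 / R_total = 1 / 0.3242 = 3.085 W/m^2K

3.085 W/m^2K


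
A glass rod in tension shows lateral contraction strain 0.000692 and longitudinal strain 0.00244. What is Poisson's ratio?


Poisson's ratio: nu = lateral strain / axial strain
  nu = 0.000692 / 0.00244 = 0.2836

0.2836


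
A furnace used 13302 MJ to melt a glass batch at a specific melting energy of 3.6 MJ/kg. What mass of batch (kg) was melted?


Rearrange E = m * s for m:
  m = E / s
  m = 13302 / 3.6 = 3695.0 kg

3695.0 kg


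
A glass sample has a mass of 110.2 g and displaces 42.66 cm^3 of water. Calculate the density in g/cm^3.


Use the definition of density:
  rho = mass / volume
  rho = 110.2 / 42.66 = 2.583 g/cm^3

2.583 g/cm^3


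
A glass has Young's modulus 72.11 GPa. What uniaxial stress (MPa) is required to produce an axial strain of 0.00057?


Rearrange E = sigma / epsilon:
  sigma = E * epsilon
  E (MPa) = 72.11 * 1000 = 72110
  sigma = 72110 * 0.00057 = 41.1 MPa

41.1 MPa


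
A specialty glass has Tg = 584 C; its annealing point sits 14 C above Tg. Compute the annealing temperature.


The annealing temperature is Tg plus the offset:
  T_anneal = 584 + 14 = 598 C

598 C


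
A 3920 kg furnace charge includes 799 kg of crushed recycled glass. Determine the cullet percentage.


Cullet ratio = (cullet mass / total batch mass) * 100
  Ratio = 799 / 3920 * 100 = 20.38%

20.38%


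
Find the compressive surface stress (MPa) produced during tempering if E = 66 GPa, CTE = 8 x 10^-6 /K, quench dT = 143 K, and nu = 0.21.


Tempering stress: sigma = E * alpha * dT / (1 - nu)
  E (MPa) = 66 * 1000 = 66000
  Numerator = 66000 * (8 x 10^-6) * 143 = 75.504
  Denominator = 1 - 0.21 = 0.79
  sigma = 75.504 / 0.79 = 95.6 MPa

95.6 MPa


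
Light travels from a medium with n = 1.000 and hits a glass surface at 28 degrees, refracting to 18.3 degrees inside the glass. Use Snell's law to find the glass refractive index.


Apply Snell's law: n1 * sin(theta1) = n2 * sin(theta2)
  n2 = n1 * sin(theta1) / sin(theta2)
  sin(28) = 0.469472
  sin(18.3) = 0.313992
  n2 = 1.000 * 0.469472 / 0.313992 = 1.4952

1.4952


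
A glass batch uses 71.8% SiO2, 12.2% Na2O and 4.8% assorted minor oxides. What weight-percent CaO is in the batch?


Pieces sum to 100%:
  CaO = 100 - (SiO2 + Na2O + others)
  CaO = 100 - (71.8 + 12.2 + 4.8) = 11.2%

11.2%


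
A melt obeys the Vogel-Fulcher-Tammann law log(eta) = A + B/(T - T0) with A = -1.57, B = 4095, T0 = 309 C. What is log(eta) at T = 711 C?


VFT equation: log(eta) = A + B / (T - T0)
  T - T0 = 711 - 309 = 402
  B / (T - T0) = 4095 / 402 = 10.187
  log(eta) = -1.57 + 10.187 = 8.617

8.617


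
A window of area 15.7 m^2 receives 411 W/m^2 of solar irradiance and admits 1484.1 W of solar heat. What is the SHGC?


Rearrange Q = Area * SHGC * Irradiance:
  SHGC = Q / (Area * Irradiance)
  SHGC = 1484.1 / (15.7 * 411) = 0.23

0.23


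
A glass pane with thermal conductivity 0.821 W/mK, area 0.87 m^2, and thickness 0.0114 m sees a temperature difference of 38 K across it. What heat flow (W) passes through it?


Fourier's law: Q = k * A * dT / t
  Q = 0.821 * 0.87 * 38 / 0.0114
  Q = 27.14226 / 0.0114 = 2380.9 W

2380.9 W


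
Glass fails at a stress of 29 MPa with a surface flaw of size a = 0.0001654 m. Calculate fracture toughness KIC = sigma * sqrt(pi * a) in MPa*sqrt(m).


Fracture toughness: KIC = sigma * sqrt(pi * a)
  pi * a = pi * 0.0001654 = 0.000519619
  sqrt(pi * a) = 0.022795
  KIC = 29 * 0.022795 = 0.661 MPa*sqrt(m)

0.661 MPa*sqrt(m)


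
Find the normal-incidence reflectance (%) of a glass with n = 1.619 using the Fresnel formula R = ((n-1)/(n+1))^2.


Fresnel reflectance at normal incidence:
  R = ((n - 1)/(n + 1))^2
  (n - 1)/(n + 1) = (1.619 - 1)/(1.619 + 1) = 0.23635
  R = 0.23635^2 = 0.0558613
  R(%) = 0.0558613 * 100 = 5.586%

5.586%


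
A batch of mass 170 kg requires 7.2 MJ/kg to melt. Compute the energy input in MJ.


Total energy = mass * specific energy
  E = 170 * 7.2 = 1224 MJ

1224 MJ


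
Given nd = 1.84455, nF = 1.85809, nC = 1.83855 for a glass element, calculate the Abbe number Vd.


Abbe number formula: Vd = (nd - 1) / (nF - nC)
  nd - 1 = 1.84455 - 1 = 0.84455
  nF - nC = 1.85809 - 1.83855 = 0.01954
  Vd = 0.84455 / 0.01954 = 43.22

43.22


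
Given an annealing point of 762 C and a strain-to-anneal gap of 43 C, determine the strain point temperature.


Strain point = annealing point - difference:
  T_strain = 762 - 43 = 719 C

719 C


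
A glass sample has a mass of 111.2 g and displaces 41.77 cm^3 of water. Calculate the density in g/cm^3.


Use the definition of density:
  rho = mass / volume
  rho = 111.2 / 41.77 = 2.662 g/cm^3

2.662 g/cm^3


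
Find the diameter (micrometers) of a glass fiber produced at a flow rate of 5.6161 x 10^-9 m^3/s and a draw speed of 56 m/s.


Cross-sectional area from continuity:
  A = Q / v = 5.6161 x 10^-9 / 56 = 1.002875 x 10^-10 m^2
Diameter from circular cross-section:
  d = sqrt(4A / pi) * 10^6 (m -> um)
  d = sqrt(4 * 1.002875 x 10^-10 / pi) * 10^6 = 11.3 um

11.3 um


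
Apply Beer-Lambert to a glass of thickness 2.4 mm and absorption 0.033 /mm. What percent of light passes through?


Beer-Lambert law: T = exp(-alpha * thickness)
  exponent = -0.033 * 2.4 = -0.0792
  T = exp(-0.0792) = 0.9239
  Percentage = 0.9239 * 100 = 92.39%

92.39%


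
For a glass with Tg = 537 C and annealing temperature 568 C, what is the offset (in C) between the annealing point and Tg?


Offset = T_anneal - Tg:
  offset = 568 - 537 = 31 C

31 C


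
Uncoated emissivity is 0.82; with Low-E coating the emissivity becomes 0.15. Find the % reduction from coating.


Percentage reduction = (1 - coated/uncoated) * 100
  Ratio = 0.15 / 0.82 = 0.1829
  Reduction = (1 - 0.1829) * 100 = 81.7%

81.7%


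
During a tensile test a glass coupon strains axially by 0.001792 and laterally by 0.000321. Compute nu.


Poisson's ratio: nu = lateral strain / axial strain
  nu = 0.000321 / 0.001792 = 0.1791

0.1791


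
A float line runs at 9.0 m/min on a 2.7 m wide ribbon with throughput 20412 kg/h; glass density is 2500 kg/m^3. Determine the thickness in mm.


Ribbon cross-section from mass balance:
  Volume rate = throughput / density = 20412 / 2500 = 8.1648 m^3/h
  thickness = volume rate / (speed * 60 * width), i.e.
  thickness = throughput / (60 * speed * width * density) * 1000
  thickness = 20412 / (60 * 9.0 * 2.7 * 2500) * 1000 = 5.6 mm

5.6 mm


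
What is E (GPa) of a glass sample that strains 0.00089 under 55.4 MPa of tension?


Young's modulus: E = stress / strain
  E = 55.4 MPa / 0.00089 = 62247.19 MPa
Convert to GPa: 62247.19 / 1000 = 62.25 GPa

62.25 GPa


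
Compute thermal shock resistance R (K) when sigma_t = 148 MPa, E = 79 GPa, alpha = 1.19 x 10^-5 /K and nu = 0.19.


Thermal shock resistance: R = sigma * (1 - nu) / (E * alpha)
  Numerator = 148 * (1 - 0.19) = 119.88
  Denominator = 79 * 1000 * (1.19 x 10^-5) = 0.9401
  R = 119.88 / 0.9401 = 127.5 K

127.5 K


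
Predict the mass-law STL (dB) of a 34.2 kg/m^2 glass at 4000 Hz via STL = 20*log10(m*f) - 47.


Mass law: STL = 20 * log10(m * f) - 47
  m * f = 34.2 * 4000 = 136800
  log10(136800) = 5.13609
  STL = 20 * 5.13609 - 47 = 102.7218 - 47 = 55.7 dB

55.7 dB


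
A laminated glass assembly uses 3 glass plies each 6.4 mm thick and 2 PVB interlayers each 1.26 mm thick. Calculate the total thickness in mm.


Total thickness = glass contribution + PVB contribution
  Glass: 3 * 6.4 = 19.2 mm
  PVB: 2 * 1.26 = 2.52 mm
  Total = 19.2 + 2.52 = 21.72 mm

21.72 mm


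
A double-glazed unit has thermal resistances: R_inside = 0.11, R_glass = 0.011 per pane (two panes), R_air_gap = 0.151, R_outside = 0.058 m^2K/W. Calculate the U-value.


Total thermal resistance (series):
  R_total = R_in + R_glass + R_air + R_glass + R_out
  R_total = 0.11 + 0.011 + 0.151 + 0.011 + 0.058 = 0.341 m^2K/W
U-value = 1 / R_total = 1 / 0.341 = 2.933 W/m^2K

2.933 W/m^2K


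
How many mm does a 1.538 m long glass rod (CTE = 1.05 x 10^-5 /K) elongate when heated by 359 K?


Thermal expansion formula: dL = alpha * L0 * dT
  dL = (1.05 x 10^-5) * 1.538 * 359 = 0.00579749 m
Convert to mm: 0.00579749 * 1000 = 5.7975 mm

5.7975 mm


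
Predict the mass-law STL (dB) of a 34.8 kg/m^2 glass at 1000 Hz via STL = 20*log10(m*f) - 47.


Mass law: STL = 20 * log10(m * f) - 47
  m * f = 34.8 * 1000 = 34800
  log10(34800) = 4.54158
  STL = 20 * 4.54158 - 47 = 90.8316 - 47 = 43.8 dB

43.8 dB


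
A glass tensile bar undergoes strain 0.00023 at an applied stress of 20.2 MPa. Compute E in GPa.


Young's modulus: E = stress / strain
  E = 20.2 MPa / 0.00023 = 87826.09 MPa
Convert to GPa: 87826.09 / 1000 = 87.83 GPa

87.83 GPa


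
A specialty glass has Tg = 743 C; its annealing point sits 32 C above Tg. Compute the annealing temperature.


The annealing temperature is Tg plus the offset:
  T_anneal = 743 + 32 = 775 C

775 C


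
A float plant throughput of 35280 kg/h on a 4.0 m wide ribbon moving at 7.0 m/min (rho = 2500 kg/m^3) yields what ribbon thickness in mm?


Ribbon cross-section from mass balance:
  Volume rate = throughput / density = 35280 / 2500 = 14.112 m^3/h
  thickness = volume rate / (speed * 60 * width), i.e.
  thickness = throughput / (60 * speed * width * density) * 1000
  thickness = 35280 / (60 * 7.0 * 4.0 * 2500) * 1000 = 8.4 mm

8.4 mm


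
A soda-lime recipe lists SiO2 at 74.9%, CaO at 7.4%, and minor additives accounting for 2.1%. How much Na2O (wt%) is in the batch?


Pieces sum to 100%:
  Na2O = 100 - (SiO2 + CaO + others)
  Na2O = 100 - (74.9 + 7.4 + 2.1) = 15.6%

15.6%


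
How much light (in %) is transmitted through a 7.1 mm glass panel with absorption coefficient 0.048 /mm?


Beer-Lambert law: T = exp(-alpha * thickness)
  exponent = -0.048 * 7.1 = -0.3408
  T = exp(-0.3408) = 0.7112
  Percentage = 0.7112 * 100 = 71.12%

71.12%


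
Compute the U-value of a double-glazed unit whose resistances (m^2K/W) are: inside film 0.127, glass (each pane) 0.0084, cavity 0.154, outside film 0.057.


Total thermal resistance (series):
  R_total = R_in + R_glass + R_air + R_glass + R_out
  R_total = 0.127 + 0.0084 + 0.154 + 0.0084 + 0.057 = 0.3548 m^2K/W
U-value = 1 / R_total = 1 / 0.3548 = 2.818 W/m^2K

2.818 W/m^2K


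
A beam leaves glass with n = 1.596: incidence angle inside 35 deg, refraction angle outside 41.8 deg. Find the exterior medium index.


Apply Snell's law: n1 * sin(theta1) = n2 * sin(theta2)
  n2 = n1 * sin(theta1) / sin(theta2)
  sin(35) = 0.573576
  sin(41.8) = 0.666532
  n2 = 1.596 * 0.573576 / 0.666532 = 1.3734

1.3734


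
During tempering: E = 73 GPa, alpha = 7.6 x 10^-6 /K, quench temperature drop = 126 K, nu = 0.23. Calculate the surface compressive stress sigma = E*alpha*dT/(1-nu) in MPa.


Tempering stress: sigma = E * alpha * dT / (1 - nu)
  E (MPa) = 73 * 1000 = 73000
  Numerator = 73000 * (7.6 x 10^-6) * 126 = 69.9048
  Denominator = 1 - 0.23 = 0.77
  sigma = 69.9048 / 0.77 = 90.8 MPa

90.8 MPa


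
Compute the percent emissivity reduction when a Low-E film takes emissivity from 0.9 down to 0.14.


Percentage reduction = (1 - coated/uncoated) * 100
  Ratio = 0.14 / 0.9 = 0.1556
  Reduction = (1 - 0.1556) * 100 = 84.4%

84.4%


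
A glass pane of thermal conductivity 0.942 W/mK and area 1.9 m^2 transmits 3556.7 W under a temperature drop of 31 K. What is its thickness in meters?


Fourier's law: t = k * A * dT / Q
  t = 0.942 * 1.9 * 31 / 3556.7
  t = 55.4838 / 3556.7 = 0.0156 m

0.0156 m


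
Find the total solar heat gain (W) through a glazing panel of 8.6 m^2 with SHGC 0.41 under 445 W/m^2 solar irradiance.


Solar heat gain: Q = Area * SHGC * Irradiance
  Q = 8.6 * 0.41 * 445 = 1569.1 W

1569.1 W


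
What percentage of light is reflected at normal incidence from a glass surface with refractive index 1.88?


Fresnel reflectance at normal incidence:
  R = ((n - 1)/(n + 1))^2
  (n - 1)/(n + 1) = (1.88 - 1)/(1.88 + 1) = 0.305556
  R = 0.305556^2 = 0.0933645
  R(%) = 0.0933645 * 100 = 9.336%

9.336%


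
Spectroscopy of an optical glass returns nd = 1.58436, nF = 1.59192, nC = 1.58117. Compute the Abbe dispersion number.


Abbe number formula: Vd = (nd - 1) / (nF - nC)
  nd - 1 = 1.58436 - 1 = 0.58436
  nF - nC = 1.59192 - 1.58117 = 0.01075
  Vd = 0.58436 / 0.01075 = 54.36

54.36


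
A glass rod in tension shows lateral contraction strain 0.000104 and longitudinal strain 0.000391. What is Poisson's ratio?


Poisson's ratio: nu = lateral strain / axial strain
  nu = 0.000104 / 0.000391 = 0.266

0.266


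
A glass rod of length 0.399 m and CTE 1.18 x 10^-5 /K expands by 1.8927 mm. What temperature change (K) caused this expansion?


Rearrange dL = alpha * L0 * dT for dT:
  dT = dL / (alpha * L0)
  dL (m) = 1.8927 / 1000 = 0.0018927
  dT = 0.0018927 / ((1.18 x 10^-5) * 0.399) = 402.0 K

402.0 K


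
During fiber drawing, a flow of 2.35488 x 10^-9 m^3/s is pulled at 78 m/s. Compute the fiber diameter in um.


Cross-sectional area from continuity:
  A = Q / v = 2.35488 x 10^-9 / 78 = 3.019077 x 10^-11 m^2
Diameter from circular cross-section:
  d = sqrt(4A / pi) * 10^6 (m -> um)
  d = sqrt(4 * 3.019077 x 10^-11 / pi) * 10^6 = 6.2 um

6.2 um


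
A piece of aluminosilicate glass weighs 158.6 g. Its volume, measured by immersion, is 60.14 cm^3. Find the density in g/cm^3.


Use the definition of density:
  rho = mass / volume
  rho = 158.6 / 60.14 = 2.637 g/cm^3

2.637 g/cm^3


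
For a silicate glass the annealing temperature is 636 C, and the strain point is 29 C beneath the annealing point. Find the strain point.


Strain point = annealing point - difference:
  T_strain = 636 - 29 = 607 C

607 C


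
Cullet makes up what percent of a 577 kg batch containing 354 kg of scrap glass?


Cullet ratio = (cullet mass / total batch mass) * 100
  Ratio = 354 / 577 * 100 = 61.35%

61.35%


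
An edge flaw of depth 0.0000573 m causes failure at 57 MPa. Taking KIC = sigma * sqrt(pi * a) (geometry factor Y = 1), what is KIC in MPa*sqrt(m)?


Fracture toughness: KIC = sigma * sqrt(pi * a)
  pi * a = pi * 0.0000573 = 0.000180013
  sqrt(pi * a) = 0.013417
  KIC = 57 * 0.013417 = 0.765 MPa*sqrt(m)

0.765 MPa*sqrt(m)


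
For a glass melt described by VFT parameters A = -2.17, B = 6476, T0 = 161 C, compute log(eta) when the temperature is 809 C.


VFT equation: log(eta) = A + B / (T - T0)
  T - T0 = 809 - 161 = 648
  B / (T - T0) = 6476 / 648 = 9.994
  log(eta) = -2.17 + 9.994 = 7.824

7.824


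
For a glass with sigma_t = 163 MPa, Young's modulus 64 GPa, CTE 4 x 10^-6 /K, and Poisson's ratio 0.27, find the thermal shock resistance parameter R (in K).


Thermal shock resistance: R = sigma * (1 - nu) / (E * alpha)
  Numerator = 163 * (1 - 0.27) = 118.99
  Denominator = 64 * 1000 * (4 x 10^-6) = 0.256
  R = 118.99 / 0.256 = 464.8 K

464.8 K


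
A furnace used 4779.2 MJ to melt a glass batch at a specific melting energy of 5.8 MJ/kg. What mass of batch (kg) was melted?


Rearrange E = m * s for m:
  m = E / s
  m = 4779.2 / 5.8 = 824.0 kg

824.0 kg


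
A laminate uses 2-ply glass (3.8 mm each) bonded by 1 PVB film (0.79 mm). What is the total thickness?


Total thickness = glass contribution + PVB contribution
  Glass: 2 * 3.8 = 7.6 mm
  PVB: 1 * 0.79 = 0.79 mm
  Total = 7.6 + 0.79 = 8.39 mm

8.39 mm


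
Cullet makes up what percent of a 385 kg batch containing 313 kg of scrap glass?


Cullet ratio = (cullet mass / total batch mass) * 100
  Ratio = 313 / 385 * 100 = 81.3%

81.3%
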